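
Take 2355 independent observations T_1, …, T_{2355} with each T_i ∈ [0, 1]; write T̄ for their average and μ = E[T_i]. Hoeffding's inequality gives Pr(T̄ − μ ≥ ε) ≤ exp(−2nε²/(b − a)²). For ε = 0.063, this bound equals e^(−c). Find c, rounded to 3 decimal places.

18.694

c = 2nε²/(b − a)² = 2·2355·0.063² / 1² = 18.6940.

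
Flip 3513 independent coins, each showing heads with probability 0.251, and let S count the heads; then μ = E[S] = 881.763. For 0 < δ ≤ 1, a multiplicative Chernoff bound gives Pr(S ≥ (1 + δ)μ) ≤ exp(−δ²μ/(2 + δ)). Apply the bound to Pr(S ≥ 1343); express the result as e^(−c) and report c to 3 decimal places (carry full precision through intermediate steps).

Write 1343 = (1 + δ)μ, so δ = 1343/881.763 − 1 = 0.523085…
Then the exponent is δ²μ/(2 + δ) = (1343 − μ)² / (μ·(2 + δ)) = 95.623475.

95.623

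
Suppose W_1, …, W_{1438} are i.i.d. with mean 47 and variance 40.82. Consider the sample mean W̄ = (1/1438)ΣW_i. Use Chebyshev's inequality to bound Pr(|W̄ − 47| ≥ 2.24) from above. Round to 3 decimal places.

Var(W̄) = Var(W_i)/n = 40.82/1438 = 0.028387.
Chebyshev: Pr(|W̄ − 47| ≥ 2.24) ≤ Var(W̄)/(2.24)² = 40.82/(1438·2.24²) = 0.0057.

0.006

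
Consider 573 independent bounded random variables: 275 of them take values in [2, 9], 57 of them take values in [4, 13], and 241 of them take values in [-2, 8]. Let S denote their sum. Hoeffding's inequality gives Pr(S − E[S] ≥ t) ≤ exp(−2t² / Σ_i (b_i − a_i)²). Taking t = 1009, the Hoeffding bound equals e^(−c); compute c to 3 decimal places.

48.259

Σ(b_i − a_i)² = 275·7² + 57·9² + 241·10² = 42192.
c = 2t² / 42192 = 2·1009² / 42192 = 48.2594.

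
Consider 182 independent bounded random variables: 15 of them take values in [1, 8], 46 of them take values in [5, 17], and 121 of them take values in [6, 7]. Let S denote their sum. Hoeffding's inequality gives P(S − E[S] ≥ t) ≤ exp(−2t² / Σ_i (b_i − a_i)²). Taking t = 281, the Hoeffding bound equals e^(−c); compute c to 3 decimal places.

Σ(b_i − a_i)² = 15·7² + 46·12² + 121·1² = 7480.
c = 2t² / 7480 = 2·281² / 7480 = 21.1126.

21.113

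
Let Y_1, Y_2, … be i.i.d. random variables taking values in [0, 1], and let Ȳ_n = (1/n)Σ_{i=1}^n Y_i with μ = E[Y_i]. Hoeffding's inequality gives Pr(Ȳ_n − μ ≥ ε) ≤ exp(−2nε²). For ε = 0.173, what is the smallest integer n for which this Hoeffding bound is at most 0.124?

35

Require exp(−2nε²) ≤ 0.124, i.e. 2nε² ≥ ln(1/0.124) = 2.087474.
So n ≥ 2.087474 / (2·0.173²) = 34.874.
The smallest integer n is 35.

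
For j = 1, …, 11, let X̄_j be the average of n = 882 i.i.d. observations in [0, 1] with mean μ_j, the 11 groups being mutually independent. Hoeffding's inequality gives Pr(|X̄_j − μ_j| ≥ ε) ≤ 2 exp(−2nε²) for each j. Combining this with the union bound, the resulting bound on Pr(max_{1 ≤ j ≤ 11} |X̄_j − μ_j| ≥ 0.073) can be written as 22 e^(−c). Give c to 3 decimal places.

9.400

Union bound over the 11 events: Pr(max_{1 ≤ j ≤ 11} |X̄_j − μ_j| ≥ 0.073) ≤ 11·2·exp(−2nε²) = 22 exp(−2·882·0.073²).
So c = 2·882·0.073² = 9.4004.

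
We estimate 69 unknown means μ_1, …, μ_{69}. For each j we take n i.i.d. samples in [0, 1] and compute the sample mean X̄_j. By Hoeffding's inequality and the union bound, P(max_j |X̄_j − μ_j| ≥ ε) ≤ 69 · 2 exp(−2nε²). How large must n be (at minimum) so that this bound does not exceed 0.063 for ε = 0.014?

Need 2·69·exp(−2nε²) ≤ 0.063, i.e. exp(−2nε²) ≤ 0.063/138.
So 2nε² ≥ ln(138/0.063) = 7.691874.
Hence n ≥ 7.691874/(2·0.014²) = 19622.128.
The smallest integer n is 19623.

19623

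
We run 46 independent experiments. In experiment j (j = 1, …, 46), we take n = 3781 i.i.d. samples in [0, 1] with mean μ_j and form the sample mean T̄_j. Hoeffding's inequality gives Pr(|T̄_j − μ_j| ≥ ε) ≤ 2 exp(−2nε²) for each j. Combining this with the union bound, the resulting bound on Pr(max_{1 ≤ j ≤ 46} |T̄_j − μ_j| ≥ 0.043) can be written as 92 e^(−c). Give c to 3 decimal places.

13.982

Union bound over the 46 events: Pr(max_{1 ≤ j ≤ 46} |T̄_j − μ_j| ≥ 0.043) ≤ 46·2·exp(−2nε²) = 92 exp(−2·3781·0.043²).
So c = 2·3781·0.043² = 13.9821.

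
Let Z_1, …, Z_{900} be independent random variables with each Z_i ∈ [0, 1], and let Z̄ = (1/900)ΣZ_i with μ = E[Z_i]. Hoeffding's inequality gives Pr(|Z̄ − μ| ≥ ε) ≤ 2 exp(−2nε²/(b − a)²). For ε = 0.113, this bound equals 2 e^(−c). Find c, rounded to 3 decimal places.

c = 2nε²/(b − a)² = 2·900·0.113² / 1² = 22.9842.

22.984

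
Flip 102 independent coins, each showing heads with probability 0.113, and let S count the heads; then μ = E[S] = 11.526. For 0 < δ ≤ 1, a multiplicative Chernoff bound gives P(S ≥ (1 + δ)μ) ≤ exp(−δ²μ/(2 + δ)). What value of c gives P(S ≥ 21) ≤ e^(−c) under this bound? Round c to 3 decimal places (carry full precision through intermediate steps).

2.760

Write 21 = (1 + δ)μ, so δ = 21/11.526 − 1 = 0.8219677…
Then the exponent is δ²μ/(2 + δ) = (21 − μ)² / (μ·(2 + δ)) = 2.759536.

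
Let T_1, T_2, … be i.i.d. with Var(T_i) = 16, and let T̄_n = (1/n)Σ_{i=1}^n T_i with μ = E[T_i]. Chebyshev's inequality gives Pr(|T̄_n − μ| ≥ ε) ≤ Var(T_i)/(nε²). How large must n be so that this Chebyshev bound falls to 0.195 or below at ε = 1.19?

Require 16/(n·1.19²) ≤ 0.195, i.e. n ≥ 16/(0.195·1.19²) = 57.942.
The smallest integer n is 58.

58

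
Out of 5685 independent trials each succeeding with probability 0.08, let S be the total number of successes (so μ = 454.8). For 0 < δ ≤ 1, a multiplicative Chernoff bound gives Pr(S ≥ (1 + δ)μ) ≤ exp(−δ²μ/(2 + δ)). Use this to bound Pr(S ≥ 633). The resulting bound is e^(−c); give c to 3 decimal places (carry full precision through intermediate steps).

29.192

Write 633 = (1 + δ)μ, so δ = 633/454.8 − 1 = 0.3918206…
Then the exponent is δ²μ/(2 + δ) = (633 − μ)² / (μ·(2 + δ)) = 29.192168.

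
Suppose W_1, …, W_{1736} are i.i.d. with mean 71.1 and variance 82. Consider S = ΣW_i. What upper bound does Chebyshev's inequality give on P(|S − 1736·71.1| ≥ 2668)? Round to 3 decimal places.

Var(S) = n·Var(W_i) = 1736·82 = 142352.
Chebyshev: P(|S − 1736·71.1| ≥ 2668) ≤ Var(S)/2668² = 142352/7118224 = 0.0200.

0.020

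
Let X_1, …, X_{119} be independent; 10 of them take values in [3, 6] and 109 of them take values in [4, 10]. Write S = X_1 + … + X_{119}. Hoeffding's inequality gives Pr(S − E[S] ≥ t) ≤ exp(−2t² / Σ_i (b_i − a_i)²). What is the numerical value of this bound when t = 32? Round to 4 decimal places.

Σ(b_i − a_i)² = 10·3² + 109·6² = 4014.
Exponent = 2·32² / 4014 = 0.51021.
Bound = exp(−0.51021) = 0.60037.

0.6004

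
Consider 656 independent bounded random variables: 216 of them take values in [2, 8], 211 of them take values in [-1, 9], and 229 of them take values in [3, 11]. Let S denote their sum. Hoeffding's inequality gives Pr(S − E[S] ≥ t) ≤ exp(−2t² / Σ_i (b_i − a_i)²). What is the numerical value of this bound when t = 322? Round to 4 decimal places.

0.0085

Σ(b_i − a_i)² = 216·6² + 211·10² + 229·8² = 43532.
Exponent = 2·322² / 43532 = 4.76358.
Bound = exp(−4.76358) = 0.00854.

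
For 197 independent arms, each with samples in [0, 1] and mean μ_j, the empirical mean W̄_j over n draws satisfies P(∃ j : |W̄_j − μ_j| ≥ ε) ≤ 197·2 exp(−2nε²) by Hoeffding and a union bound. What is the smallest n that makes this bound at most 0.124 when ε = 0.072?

Need 2·197·exp(−2nε²) ≤ 0.124, i.e. exp(−2nε²) ≤ 0.124/394.
So 2nε² ≥ ln(394/0.124) = 8.063825.
Hence n ≥ 8.063825/(2·0.072²) = 777.761.
The smallest integer n is 778.

778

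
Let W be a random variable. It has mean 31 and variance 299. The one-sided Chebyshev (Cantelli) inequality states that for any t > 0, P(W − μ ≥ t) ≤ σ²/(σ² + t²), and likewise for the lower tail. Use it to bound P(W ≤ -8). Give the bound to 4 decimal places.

0.1643

Here σ² = 299 and t = 39, so σ² + t² = 1820.
Cantelli's bound: 299/1820 = 0.1643.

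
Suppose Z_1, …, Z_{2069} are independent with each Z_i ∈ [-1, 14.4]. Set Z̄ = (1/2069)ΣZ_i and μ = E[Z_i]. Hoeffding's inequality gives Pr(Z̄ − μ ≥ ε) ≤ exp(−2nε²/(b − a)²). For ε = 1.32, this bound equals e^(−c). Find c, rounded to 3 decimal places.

c = 2nε²/(b − a)² = 2·2069·1.32² / 15.4² = 30.4016.

30.402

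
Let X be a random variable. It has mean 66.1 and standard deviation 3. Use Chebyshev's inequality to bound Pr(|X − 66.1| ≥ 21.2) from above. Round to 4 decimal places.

Chebyshev: Pr(|X − μ| ≥ t) ≤ Var(X)/t².
Var(X) = σ² = 3² = 9.
Bound = 9 / 449.44 = 0.0200.

0.0200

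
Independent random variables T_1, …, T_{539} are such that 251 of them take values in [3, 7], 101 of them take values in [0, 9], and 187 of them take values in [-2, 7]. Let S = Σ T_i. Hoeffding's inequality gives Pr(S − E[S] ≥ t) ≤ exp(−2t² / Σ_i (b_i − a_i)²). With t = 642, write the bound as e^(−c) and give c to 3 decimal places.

Σ(b_i − a_i)² = 251·4² + 101·9² + 187·9² = 27344.
c = 2t² / 27344 = 2·642² / 27344 = 30.1466.

30.147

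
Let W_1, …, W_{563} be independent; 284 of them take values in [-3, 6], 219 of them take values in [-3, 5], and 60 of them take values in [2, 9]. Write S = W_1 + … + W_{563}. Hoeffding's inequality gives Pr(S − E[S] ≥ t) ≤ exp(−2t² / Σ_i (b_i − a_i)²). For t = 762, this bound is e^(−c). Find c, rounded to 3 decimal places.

29.061

Σ(b_i − a_i)² = 284·9² + 219·8² + 60·7² = 39960.
c = 2t² / 39960 = 2·762² / 39960 = 29.0613.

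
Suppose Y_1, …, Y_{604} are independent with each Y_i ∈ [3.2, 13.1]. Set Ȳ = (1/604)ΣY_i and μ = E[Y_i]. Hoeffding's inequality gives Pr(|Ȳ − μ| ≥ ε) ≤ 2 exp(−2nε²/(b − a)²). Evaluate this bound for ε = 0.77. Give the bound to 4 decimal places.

Exponent: 2nε²/(b − a)² = 2·604·0.77² / 9.9² = 7.30765.
Bound = 2·exp(−7.30765) = 0.00134.

0.0013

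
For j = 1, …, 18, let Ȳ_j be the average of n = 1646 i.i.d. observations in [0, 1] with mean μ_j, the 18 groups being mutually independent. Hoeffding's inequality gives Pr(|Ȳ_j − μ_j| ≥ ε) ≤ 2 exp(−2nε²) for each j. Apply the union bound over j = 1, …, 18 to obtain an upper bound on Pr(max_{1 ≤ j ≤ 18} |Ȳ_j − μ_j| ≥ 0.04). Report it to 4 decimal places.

0.1857

Per-experiment Hoeffding bound: 2·exp(−2·1646·0.04²) = 2·exp(−5.26720) = 0.010316.
Union bound over 18 events: 18·0.010316 = 0.18569.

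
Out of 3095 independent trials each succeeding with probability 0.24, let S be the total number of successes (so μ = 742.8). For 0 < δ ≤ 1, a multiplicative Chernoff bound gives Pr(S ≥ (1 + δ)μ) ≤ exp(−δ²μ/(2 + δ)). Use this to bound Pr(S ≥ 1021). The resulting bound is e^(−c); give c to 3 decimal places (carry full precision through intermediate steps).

43.880

Write 1021 = (1 + δ)μ, so δ = 1021/742.8 − 1 = 0.3745288…
Then the exponent is δ²μ/(2 + δ) = (1021 − μ)² / (μ·(2 + δ)) = 43.879828.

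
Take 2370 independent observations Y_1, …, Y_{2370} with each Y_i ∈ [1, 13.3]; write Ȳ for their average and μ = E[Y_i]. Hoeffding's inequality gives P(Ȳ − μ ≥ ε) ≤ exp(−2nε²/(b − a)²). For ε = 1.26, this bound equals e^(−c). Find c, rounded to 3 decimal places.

c = 2nε²/(b − a)² = 2·2370·1.26² / 12.3² = 49.7404.

49.740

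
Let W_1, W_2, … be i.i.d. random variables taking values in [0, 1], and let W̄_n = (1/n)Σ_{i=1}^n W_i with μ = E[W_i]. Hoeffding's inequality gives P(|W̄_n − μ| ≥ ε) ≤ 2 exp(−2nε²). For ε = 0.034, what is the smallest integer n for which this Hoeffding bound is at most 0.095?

1318

Require 2·exp(−2nε²) ≤ 0.095, i.e. 2nε² ≥ ln(2/0.095) = 3.047026.
So n ≥ 3.047026 / (2·0.034²) = 1317.918.
The smallest integer n is 1318.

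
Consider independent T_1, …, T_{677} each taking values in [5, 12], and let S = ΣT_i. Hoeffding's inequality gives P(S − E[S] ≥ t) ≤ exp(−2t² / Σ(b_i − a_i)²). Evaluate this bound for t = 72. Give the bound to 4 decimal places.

0.7316

Σ(b_i − a_i)² = 677·(7)² = 33173.
Exponent = 2·72²/33173 = 0.3125.
Bound = exp(−0.3125) = 0.73158.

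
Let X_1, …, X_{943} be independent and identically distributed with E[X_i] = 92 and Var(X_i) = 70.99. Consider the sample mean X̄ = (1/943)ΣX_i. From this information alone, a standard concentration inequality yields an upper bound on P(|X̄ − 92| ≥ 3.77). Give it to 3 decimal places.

0.005

With mean and variance of each term known, Chebyshev's inequality bounds the deviation of the sum (or sample mean).
Var(X̄) = Var(X_i)/n = 70.99/943 = 0.075281.
Chebyshev: P(|X̄ − 92| ≥ 3.77) ≤ Var(X̄)/(3.77)² = 70.99/(943·3.77²) = 0.0053.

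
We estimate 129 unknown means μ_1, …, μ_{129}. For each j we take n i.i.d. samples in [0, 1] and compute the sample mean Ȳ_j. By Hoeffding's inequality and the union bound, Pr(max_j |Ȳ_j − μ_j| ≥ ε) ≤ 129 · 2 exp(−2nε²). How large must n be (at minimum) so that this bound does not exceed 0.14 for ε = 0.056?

1199

Need 2·129·exp(−2nε²) ≤ 0.14, i.e. exp(−2nε²) ≤ 0.14/258.
So 2nε² ≥ ln(258/0.14) = 7.519072.
Hence n ≥ 7.519072/(2·0.056²) = 1198.832.
The smallest integer n is 1199.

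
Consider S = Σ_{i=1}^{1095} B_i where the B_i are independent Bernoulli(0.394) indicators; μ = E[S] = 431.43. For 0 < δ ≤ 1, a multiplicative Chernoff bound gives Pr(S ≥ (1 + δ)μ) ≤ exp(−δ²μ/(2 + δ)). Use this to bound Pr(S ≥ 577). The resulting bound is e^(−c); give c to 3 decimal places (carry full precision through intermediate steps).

Write 577 = (1 + δ)μ, so δ = 577/431.43 − 1 = 0.3374128…
Then the exponent is δ²μ/(2 + δ) = (577 − μ)² / (μ·(2 + δ)) = 21.013481.

21.013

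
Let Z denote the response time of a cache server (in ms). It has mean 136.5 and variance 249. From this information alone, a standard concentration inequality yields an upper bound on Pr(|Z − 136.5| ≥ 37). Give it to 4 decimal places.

0.1819

Mean and variance are known, so Chebyshev's inequality applies.
Chebyshev: Pr(|Z − μ| ≥ t) ≤ Var(Z)/t².
Bound = 249 / 1369 = 0.1819.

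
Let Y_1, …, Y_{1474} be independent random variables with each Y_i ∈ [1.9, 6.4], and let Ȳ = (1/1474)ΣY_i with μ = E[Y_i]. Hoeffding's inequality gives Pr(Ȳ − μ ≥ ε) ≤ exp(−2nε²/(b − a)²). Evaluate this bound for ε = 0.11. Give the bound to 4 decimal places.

Exponent: 2nε²/(b − a)² = 2·1474·0.11² / 4.5² = 1.76152.
Bound = exp(−1.76152) = 0.17178.

0.1718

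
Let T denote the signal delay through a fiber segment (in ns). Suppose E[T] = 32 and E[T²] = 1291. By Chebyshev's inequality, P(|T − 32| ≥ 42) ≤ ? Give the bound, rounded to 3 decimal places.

0.151

Var(T) = E[T²] − (E[T])² = 1291 − 1024 = 267.
Chebyshev's inequality: P(|T − μ| ≥ t) ≤ Var(T)/t² = 267/1764 = 0.1514.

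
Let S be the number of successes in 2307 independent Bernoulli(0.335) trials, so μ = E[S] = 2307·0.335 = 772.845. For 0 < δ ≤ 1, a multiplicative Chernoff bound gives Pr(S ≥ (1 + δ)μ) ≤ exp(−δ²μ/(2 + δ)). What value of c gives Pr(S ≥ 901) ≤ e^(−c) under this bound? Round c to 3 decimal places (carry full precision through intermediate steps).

9.812

Write 901 = (1 + δ)μ, so δ = 901/772.845 − 1 = 0.1658224…
Then the exponent is δ²μ/(2 + δ) = (901 − μ)² / (μ·(2 + δ)) = 9.811962.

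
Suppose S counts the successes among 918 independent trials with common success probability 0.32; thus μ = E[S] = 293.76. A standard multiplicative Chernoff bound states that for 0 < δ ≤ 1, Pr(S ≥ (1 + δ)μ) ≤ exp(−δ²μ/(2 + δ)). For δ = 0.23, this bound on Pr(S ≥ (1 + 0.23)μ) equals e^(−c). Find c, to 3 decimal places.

c = δ²μ/(2 + δ) = 0.23²·293.76/(2 + 0.23) = 6.9686.

6.969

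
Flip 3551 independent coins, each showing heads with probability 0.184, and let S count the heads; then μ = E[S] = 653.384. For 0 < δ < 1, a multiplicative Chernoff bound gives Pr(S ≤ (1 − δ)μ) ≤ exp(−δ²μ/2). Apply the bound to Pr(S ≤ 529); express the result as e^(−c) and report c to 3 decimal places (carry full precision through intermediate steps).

11.839

Write 529 = (1 − δ)μ, so δ = 1 − 529/653.384 = 0.1903689…
Then the exponent is δ²μ/2 = (μ − 529)²/(2μ) = 11.839423.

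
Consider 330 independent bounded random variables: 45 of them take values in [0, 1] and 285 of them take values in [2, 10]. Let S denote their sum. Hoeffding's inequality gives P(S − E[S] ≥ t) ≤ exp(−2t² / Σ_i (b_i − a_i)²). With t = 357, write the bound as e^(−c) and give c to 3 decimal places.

13.940

Σ(b_i − a_i)² = 45·1² + 285·8² = 18285.
c = 2t² / 18285 = 2·357² / 18285 = 13.9403.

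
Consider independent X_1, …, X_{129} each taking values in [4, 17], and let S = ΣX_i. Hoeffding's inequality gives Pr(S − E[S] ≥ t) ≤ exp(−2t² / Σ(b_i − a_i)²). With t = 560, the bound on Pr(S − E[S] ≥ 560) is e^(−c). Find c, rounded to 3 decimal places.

Σ(b_i − a_i)² = 129·(13)² = 21801.
c = 2t²/21801 = 2·560²/21801 = 28.7693.

28.769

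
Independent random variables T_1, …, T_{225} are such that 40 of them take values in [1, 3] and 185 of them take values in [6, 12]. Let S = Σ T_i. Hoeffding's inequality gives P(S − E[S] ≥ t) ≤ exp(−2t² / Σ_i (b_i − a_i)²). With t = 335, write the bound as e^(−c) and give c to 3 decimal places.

Σ(b_i − a_i)² = 40·2² + 185·6² = 6820.
c = 2t² / 6820 = 2·335² / 6820 = 32.9106.

32.911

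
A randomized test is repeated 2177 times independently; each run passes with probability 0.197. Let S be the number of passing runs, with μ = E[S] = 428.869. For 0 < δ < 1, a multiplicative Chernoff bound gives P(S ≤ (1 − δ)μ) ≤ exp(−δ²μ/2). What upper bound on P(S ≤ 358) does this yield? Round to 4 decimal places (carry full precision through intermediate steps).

Write 358 = (1 − δ)μ, so δ = 1 − 358/428.869 = 0.1652463…
Then the exponent is δ²μ/2 = (μ − 358)²/(2μ) = 5.855419.
Bound = exp(−5.855419) = 0.00286.

0.0029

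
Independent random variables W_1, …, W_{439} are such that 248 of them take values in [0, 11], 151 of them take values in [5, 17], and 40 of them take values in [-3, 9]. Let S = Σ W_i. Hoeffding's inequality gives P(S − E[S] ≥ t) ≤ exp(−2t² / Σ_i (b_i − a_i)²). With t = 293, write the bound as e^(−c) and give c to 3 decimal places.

2.985

Σ(b_i − a_i)² = 248·11² + 151·12² + 40·12² = 57512.
c = 2t² / 57512 = 2·293² / 57512 = 2.9854.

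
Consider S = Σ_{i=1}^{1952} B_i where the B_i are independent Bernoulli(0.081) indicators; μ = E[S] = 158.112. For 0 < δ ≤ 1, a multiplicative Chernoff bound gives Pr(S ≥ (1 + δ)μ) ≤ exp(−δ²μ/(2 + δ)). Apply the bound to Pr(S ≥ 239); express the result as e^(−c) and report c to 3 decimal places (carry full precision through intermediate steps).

16.476

Write 239 = (1 + δ)μ, so δ = 239/158.112 − 1 = 0.5115867…
Then the exponent is δ²μ/(2 + δ) = (239 − μ)² / (μ·(2 + δ)) = 16.476129.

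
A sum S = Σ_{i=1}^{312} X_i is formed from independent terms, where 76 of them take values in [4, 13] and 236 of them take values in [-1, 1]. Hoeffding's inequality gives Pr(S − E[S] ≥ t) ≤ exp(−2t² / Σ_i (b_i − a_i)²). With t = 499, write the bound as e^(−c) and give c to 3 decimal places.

Σ(b_i − a_i)² = 76·9² + 236·2² = 7100.
c = 2t² / 7100 = 2·499² / 7100 = 70.1411.

70.141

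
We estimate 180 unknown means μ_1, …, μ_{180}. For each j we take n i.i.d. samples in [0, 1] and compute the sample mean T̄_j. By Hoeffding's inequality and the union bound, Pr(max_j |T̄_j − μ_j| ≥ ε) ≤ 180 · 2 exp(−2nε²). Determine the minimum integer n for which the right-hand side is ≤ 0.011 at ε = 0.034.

4497

Need 2·180·exp(−2nε²) ≤ 0.011, i.e. exp(−2nε²) ≤ 0.011/360.
So 2nε² ≥ ln(360/0.011) = 10.395964.
Hence n ≥ 10.395964/(2·0.034²) = 4496.524.
The smallest integer n is 4497.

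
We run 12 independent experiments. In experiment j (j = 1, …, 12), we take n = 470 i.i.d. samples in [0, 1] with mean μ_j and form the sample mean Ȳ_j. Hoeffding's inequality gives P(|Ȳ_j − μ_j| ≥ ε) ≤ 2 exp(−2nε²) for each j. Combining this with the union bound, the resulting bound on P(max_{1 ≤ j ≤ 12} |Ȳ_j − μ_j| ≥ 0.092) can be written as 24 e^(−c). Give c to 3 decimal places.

7.956

Union bound over the 12 events: P(max_{1 ≤ j ≤ 12} |Ȳ_j − μ_j| ≥ 0.092) ≤ 12·2·exp(−2nε²) = 24 exp(−2·470·0.092²).
So c = 2·470·0.092² = 7.9562.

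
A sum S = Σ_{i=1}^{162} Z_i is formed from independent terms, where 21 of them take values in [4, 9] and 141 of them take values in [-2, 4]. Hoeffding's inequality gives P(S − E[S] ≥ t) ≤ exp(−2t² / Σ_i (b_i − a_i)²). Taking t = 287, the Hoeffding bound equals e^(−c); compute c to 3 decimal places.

Σ(b_i − a_i)² = 21·5² + 141·6² = 5601.
c = 2t² / 5601 = 2·287² / 5601 = 29.4122.

29.412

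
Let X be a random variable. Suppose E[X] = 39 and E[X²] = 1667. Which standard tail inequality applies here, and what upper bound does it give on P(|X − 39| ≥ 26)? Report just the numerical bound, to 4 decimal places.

0.2160

The first two moments determine the variance, so Chebyshev's inequality is the sharpest standard bound available.
Var(X) = E[X²] − (E[X])² = 1667 − 1521 = 146.
Chebyshev's inequality: P(|X − μ| ≥ t) ≤ Var(X)/t² = 146/676 = 0.2160.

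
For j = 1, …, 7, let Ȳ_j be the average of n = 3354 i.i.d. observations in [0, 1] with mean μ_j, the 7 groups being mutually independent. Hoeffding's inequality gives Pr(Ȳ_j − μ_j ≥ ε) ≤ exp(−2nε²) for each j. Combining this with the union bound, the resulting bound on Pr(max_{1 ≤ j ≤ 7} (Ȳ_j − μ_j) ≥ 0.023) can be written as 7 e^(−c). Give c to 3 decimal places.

3.549

Union bound over the 7 events: Pr(max_{1 ≤ j ≤ 7} (Ȳ_j − μ_j) ≥ 0.023) ≤ 7·exp(−2nε²) = 7 exp(−2·3354·0.023²).
So c = 2·3354·0.023² = 3.5485.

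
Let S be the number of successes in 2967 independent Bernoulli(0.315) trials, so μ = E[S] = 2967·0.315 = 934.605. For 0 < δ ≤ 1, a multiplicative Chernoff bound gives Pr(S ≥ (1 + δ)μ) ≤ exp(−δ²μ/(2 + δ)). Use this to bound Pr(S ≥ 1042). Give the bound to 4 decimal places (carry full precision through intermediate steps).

Write 1042 = (1 + δ)μ, so δ = 1042/934.605 − 1 = 0.1149095…
Then the exponent is δ²μ/(2 + δ) = (1042 − μ)² / (μ·(2 + δ)) = 5.835099.
Bound = exp(−5.835099) = 0.00292.

0.0029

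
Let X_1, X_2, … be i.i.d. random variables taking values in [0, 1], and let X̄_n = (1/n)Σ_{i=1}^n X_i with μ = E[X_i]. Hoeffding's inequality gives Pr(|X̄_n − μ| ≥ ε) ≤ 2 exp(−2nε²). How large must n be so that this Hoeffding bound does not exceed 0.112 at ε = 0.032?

Require 2·exp(−2nε²) ≤ 0.112, i.e. 2nε² ≥ ln(2/0.112) = 2.882404.
So n ≥ 2.882404 / (2·0.032²) = 1407.424.
The smallest integer n is 1408.

1408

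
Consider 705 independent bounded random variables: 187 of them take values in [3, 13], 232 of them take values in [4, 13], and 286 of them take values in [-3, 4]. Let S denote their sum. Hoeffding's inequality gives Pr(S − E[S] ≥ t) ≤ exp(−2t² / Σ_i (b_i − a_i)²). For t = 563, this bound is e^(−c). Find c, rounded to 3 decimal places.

12.308

Σ(b_i − a_i)² = 187·10² + 232·9² + 286·7² = 51506.
c = 2t² / 51506 = 2·563² / 51506 = 12.3080.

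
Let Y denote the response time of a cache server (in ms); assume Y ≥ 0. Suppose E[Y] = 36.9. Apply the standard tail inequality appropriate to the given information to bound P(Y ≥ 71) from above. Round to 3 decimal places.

0.520

Only the mean of a non-negative variable is known, so Markov's inequality is the applicable tail bound.
Markov's inequality: for a non-negative random variable, P(Y ≥ a) ≤ E[Y]/a.
Here E[Y] = 36.9 and a = 71, so the bound is 36.9/71 = 0.5197.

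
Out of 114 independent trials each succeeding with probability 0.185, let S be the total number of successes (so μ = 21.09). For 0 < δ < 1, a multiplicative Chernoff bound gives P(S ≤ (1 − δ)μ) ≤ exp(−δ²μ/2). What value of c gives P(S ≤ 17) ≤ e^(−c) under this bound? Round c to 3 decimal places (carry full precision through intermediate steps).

Write 17 = (1 − δ)μ, so δ = 1 − 17/21.09 = 0.1939308…
Then the exponent is δ²μ/2 = (μ − 17)²/(2μ) = 0.396588.

0.397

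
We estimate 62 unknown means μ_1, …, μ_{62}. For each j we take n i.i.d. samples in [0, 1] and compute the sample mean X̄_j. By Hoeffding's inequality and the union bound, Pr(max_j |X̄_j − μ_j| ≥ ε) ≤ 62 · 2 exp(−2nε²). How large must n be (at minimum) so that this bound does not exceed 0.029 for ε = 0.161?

162

Need 2·62·exp(−2nε²) ≤ 0.029, i.e. exp(−2nε²) ≤ 0.029/124.
So 2nε² ≥ ln(124/0.029) = 8.360741.
Hence n ≥ 8.360741/(2·0.161²) = 161.274.
The smallest integer n is 162.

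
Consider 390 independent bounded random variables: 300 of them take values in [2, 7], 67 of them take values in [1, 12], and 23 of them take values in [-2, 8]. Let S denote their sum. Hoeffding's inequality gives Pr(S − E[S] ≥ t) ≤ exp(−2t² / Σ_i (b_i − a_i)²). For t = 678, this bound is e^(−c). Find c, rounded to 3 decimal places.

Σ(b_i − a_i)² = 300·5² + 67·11² + 23·10² = 17907.
c = 2t² / 17907 = 2·678² / 17907 = 51.3413.

51.341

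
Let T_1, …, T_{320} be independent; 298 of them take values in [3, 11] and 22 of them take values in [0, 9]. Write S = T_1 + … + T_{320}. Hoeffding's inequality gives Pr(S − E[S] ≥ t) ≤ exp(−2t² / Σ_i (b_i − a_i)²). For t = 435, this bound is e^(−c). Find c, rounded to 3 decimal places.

Σ(b_i − a_i)² = 298·8² + 22·9² = 20854.
c = 2t² / 20854 = 2·435² / 20854 = 18.1476.

18.148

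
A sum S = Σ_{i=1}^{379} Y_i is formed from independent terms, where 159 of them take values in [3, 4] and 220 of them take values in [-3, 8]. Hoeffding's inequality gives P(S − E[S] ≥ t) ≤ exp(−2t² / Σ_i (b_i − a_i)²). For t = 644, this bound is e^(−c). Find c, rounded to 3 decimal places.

Σ(b_i − a_i)² = 159·1² + 220·11² = 26779.
c = 2t² / 26779 = 2·644² / 26779 = 30.9747.

30.975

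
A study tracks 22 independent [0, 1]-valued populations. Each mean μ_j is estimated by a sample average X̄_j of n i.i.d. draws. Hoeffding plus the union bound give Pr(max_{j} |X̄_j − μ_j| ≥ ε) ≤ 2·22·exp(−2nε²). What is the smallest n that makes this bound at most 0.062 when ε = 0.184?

Need 2·22·exp(−2nε²) ≤ 0.062, i.e. exp(−2nε²) ≤ 0.062/44.
So 2nε² ≥ ln(44/0.062) = 6.564811.
Hence n ≥ 6.564811/(2·0.184²) = 96.952.
The smallest integer n is 97.

97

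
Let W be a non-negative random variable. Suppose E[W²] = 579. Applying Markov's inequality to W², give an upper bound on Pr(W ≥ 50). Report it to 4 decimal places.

0.2316

Since W ≥ 0, the event {W ≥ 50} is the same as {W² ≥ 2500}.
Markov's inequality applied to W² gives Pr(W² ≥ 2500) ≤ E[W²]/2500 = 579/2500 = 0.2316.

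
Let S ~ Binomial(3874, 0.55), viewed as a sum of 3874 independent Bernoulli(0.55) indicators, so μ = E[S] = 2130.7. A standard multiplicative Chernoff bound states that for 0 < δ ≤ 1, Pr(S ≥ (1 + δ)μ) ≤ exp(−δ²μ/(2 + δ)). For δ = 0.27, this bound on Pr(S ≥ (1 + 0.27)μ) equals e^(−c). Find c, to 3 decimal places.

68.426

c = δ²μ/(2 + δ) = 0.27²·2130.7/(2 + 0.27) = 68.4264.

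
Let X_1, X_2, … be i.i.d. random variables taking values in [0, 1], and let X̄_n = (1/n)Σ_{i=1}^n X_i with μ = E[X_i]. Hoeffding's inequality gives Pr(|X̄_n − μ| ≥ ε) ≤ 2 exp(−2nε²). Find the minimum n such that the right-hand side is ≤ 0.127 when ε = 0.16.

54

Require 2·exp(−2nε²) ≤ 0.127, i.e. 2nε² ≥ ln(2/0.127) = 2.756715.
So n ≥ 2.756715 / (2·0.16²) = 53.842.
The smallest integer n is 54.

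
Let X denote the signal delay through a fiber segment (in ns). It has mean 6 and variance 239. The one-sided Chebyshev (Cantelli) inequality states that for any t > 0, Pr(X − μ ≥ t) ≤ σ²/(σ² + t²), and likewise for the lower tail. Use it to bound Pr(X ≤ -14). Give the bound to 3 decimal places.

0.374

Here σ² = 239 and t = 20, so σ² + t² = 639.
Cantelli's bound: 239/639 = 0.3740.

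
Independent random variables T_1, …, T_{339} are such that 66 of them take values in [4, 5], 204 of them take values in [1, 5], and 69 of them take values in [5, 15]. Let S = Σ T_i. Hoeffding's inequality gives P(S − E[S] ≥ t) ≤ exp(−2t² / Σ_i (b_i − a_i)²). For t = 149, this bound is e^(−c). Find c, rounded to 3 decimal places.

4.340

Σ(b_i − a_i)² = 66·1² + 204·4² + 69·10² = 10230.
c = 2t² / 10230 = 2·149² / 10230 = 4.3404.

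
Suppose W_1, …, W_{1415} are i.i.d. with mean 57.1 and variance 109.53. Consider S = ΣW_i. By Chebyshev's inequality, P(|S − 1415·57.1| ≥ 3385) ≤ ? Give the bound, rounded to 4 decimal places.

Var(S) = n·Var(W_i) = 1415·109.53 = 154984.95.
Chebyshev: P(|S − 1415·57.1| ≥ 3385) ≤ Var(S)/3385² = 154984.95/11458225 = 0.0135.

0.0135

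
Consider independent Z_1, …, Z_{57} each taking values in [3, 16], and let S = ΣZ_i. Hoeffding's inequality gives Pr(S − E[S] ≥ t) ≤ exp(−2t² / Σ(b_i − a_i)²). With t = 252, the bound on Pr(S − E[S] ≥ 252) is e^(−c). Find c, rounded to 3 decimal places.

13.185

Σ(b_i − a_i)² = 57·(13)² = 9633.
c = 2t²/9633 = 2·252²/9633 = 13.1847.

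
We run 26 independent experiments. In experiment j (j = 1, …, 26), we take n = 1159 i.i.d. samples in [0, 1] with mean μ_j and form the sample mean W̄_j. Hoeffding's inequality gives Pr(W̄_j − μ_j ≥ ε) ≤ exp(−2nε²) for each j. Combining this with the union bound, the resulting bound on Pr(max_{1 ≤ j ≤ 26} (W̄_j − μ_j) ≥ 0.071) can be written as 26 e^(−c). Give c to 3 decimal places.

11.685

Union bound over the 26 events: Pr(max_{1 ≤ j ≤ 26} (W̄_j − μ_j) ≥ 0.071) ≤ 26·exp(−2nε²) = 26 exp(−2·1159·0.071²).
So c = 2·1159·0.071² = 11.6850.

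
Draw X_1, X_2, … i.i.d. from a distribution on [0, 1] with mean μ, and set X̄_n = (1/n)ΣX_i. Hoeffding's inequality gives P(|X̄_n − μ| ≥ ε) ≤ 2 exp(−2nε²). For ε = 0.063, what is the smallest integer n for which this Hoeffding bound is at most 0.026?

Require 2·exp(−2nε²) ≤ 0.026, i.e. 2nε² ≥ ln(2/0.026) = 4.342806.
So n ≥ 4.342806 / (2·0.063²) = 547.091.
The smallest integer n is 548.

548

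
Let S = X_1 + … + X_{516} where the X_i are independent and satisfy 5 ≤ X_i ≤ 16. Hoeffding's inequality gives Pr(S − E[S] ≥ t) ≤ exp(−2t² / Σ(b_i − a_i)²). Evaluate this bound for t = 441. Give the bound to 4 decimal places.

0.0020

Σ(b_i − a_i)² = 516·(11)² = 62436.
Exponent = 2·441²/62436 = 6.2298.
Bound = exp(−6.2298) = 0.00197.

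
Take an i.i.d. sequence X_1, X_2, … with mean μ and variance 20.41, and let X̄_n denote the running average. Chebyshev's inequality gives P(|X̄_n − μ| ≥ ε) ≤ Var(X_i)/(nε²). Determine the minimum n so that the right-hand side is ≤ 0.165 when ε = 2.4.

22

Require 20.41/(n·2.4²) ≤ 0.165, i.e. n ≥ 20.41/(0.165·2.4²) = 21.475.
The smallest integer n is 22.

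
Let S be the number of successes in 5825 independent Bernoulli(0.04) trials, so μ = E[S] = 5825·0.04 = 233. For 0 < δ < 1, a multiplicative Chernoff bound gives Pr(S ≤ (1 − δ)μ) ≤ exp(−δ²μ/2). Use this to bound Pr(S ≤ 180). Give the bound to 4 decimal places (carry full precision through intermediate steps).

0.0024

Write 180 = (1 − δ)μ, so δ = 1 − 180/233 = 0.2274678…
Then the exponent is δ²μ/2 = (μ − 180)²/(2μ) = 6.027897.
Bound = exp(−6.027897) = 0.00241.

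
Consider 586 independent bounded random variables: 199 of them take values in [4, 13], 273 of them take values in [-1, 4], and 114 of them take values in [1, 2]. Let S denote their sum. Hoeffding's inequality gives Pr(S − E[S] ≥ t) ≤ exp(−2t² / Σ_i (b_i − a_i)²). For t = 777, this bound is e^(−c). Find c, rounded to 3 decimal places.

52.366

Σ(b_i − a_i)² = 199·9² + 273·5² + 114·1² = 23058.
c = 2t² / 23058 = 2·777² / 23058 = 52.3661.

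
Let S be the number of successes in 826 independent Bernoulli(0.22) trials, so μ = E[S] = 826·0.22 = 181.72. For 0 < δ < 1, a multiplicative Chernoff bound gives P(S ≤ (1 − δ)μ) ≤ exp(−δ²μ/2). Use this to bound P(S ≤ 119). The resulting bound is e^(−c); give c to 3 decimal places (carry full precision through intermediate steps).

10.824

Write 119 = (1 − δ)μ, so δ = 1 − 119/181.72 = 0.3451464…
Then the exponent is δ²μ/2 = (μ − 119)²/(2μ) = 10.823790.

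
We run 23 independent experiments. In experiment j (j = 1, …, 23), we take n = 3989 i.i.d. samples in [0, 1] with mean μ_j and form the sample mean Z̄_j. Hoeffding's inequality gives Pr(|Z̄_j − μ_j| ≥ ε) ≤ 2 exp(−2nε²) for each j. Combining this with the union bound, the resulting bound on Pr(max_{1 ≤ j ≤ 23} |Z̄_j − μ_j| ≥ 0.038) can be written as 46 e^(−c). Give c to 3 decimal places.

Union bound over the 23 events: Pr(max_{1 ≤ j ≤ 23} |Z̄_j − μ_j| ≥ 0.038) ≤ 23·2·exp(−2nε²) = 46 exp(−2·3989·0.038²).
So c = 2·3989·0.038² = 11.5202.

11.520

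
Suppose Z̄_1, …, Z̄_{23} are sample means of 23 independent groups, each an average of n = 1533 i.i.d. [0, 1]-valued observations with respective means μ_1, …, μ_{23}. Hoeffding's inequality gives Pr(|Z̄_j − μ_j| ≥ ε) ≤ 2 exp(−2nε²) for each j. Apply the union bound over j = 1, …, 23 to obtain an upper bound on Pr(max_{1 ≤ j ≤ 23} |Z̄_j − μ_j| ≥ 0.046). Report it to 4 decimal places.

0.0700

Per-experiment Hoeffding bound: 2·exp(−2·1533·0.046²) = 2·exp(−6.48766) = 0.0030442.
Union bound over 23 events: 23·0.0030442 = 0.07002.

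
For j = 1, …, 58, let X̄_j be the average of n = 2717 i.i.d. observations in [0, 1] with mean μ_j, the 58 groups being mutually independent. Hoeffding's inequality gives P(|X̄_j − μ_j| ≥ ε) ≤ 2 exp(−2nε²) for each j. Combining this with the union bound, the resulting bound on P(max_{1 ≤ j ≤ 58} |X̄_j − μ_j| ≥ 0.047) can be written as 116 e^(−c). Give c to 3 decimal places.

Union bound over the 58 events: P(max_{1 ≤ j ≤ 58} |X̄_j − μ_j| ≥ 0.047) ≤ 58·2·exp(−2nε²) = 116 exp(−2·2717·0.047²).
So c = 2·2717·0.047² = 12.0037.

12.004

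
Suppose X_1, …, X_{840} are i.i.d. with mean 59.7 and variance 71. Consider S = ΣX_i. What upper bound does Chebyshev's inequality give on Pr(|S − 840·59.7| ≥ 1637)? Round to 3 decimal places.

0.022

Var(S) = n·Var(X_i) = 840·71 = 59640.
Chebyshev: Pr(|S − 840·59.7| ≥ 1637) ≤ Var(S)/1637² = 59640/2679769 = 0.0223.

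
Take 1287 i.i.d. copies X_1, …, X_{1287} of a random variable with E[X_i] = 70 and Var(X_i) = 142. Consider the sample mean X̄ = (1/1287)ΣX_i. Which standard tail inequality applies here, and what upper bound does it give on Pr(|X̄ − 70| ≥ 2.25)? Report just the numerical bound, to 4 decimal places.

0.0218

With mean and variance of each term known, Chebyshev's inequality bounds the deviation of the sum (or sample mean).
Var(X̄) = Var(X_i)/n = 142/1287 = 0.11033.
Chebyshev: Pr(|X̄ − 70| ≥ 2.25) ≤ Var(X̄)/(2.25)² = 142/(1287·2.25²) = 0.0218.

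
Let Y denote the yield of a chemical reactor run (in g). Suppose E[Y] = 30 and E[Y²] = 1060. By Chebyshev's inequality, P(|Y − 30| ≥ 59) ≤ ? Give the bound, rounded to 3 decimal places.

0.046

Var(Y) = E[Y²] − (E[Y])² = 1060 − 900 = 160.
Chebyshev's inequality: P(|Y − μ| ≥ t) ≤ Var(Y)/t² = 160/3481 = 0.0460.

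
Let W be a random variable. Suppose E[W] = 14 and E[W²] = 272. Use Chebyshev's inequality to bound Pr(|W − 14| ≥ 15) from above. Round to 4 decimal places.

0.3378

Var(W) = E[W²] − (E[W])² = 272 − 196 = 76.
Chebyshev's inequality: Pr(|W − μ| ≥ t) ≤ Var(W)/t² = 76/225 = 0.3378.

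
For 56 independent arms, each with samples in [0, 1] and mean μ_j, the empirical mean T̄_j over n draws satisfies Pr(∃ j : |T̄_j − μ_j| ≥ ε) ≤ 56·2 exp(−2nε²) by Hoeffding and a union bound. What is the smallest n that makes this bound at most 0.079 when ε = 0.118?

Need 2·56·exp(−2nε²) ≤ 0.079, i.e. exp(−2nε²) ≤ 0.079/112.
So 2nε² ≥ ln(112/0.079) = 7.256806.
Hence n ≥ 7.256806/(2·0.118²) = 260.586.
The smallest integer n is 261.

261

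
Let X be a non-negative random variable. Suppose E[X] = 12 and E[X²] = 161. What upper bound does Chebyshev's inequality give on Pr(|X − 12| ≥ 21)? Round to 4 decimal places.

Var(X) = E[X²] − (E[X])² = 161 − 144 = 17.
Chebyshev's inequality: Pr(|X − μ| ≥ t) ≤ Var(X)/t² = 17/441 = 0.0385.

0.0385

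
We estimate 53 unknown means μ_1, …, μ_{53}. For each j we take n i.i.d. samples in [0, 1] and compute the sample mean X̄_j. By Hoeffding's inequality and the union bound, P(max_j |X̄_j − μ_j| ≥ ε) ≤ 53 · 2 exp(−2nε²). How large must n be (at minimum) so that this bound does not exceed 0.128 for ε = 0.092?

397

Need 2·53·exp(−2nε²) ≤ 0.128, i.e. exp(−2nε²) ≤ 0.128/106.
So 2nε² ≥ ln(106/0.128) = 6.719164.
Hence n ≥ 6.719164/(2·0.092²) = 396.926.
The smallest integer n is 397.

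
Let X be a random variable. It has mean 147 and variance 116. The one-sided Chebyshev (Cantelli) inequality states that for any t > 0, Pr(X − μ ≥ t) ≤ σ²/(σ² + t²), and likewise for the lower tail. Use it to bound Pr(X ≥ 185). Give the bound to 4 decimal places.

0.0744

Here σ² = 116 and t = 38, so σ² + t² = 1560.
Cantelli's bound: 116/1560 = 0.0744.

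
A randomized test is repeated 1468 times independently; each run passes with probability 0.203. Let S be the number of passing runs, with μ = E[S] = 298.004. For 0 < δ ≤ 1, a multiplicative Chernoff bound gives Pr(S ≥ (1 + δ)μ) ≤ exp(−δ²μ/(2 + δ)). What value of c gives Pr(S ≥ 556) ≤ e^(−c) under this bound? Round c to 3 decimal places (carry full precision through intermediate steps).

Write 556 = (1 + δ)μ, so δ = 556/298.004 − 1 = 0.8657468…
Then the exponent is δ²μ/(2 + δ) = (556 − μ)² / (μ·(2 + δ)) = 77.941012.

77.941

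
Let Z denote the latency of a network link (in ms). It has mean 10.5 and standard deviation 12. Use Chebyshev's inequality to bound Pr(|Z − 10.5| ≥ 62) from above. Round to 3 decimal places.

0.037

Chebyshev: Pr(|Z − μ| ≥ t) ≤ Var(Z)/t².
Var(Z) = σ² = 12² = 144.
Bound = 144 / 3844 = 0.0375.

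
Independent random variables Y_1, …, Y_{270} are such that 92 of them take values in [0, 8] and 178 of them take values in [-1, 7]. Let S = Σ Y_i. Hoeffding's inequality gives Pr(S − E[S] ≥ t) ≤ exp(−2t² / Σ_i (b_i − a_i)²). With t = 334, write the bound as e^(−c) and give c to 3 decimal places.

12.912

Σ(b_i − a_i)² = 92·8² + 178·8² = 17280.
c = 2t² / 17280 = 2·334² / 17280 = 12.9116.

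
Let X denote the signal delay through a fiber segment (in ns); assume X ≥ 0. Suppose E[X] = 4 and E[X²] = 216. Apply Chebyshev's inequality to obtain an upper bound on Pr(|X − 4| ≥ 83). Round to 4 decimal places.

Var(X) = E[X²] − (E[X])² = 216 − 16 = 200.
Chebyshev's inequality: Pr(|X − μ| ≥ t) ≤ Var(X)/t² = 200/6889 = 0.0290.

0.0290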